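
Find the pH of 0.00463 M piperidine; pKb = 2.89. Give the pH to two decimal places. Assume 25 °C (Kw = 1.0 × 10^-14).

C5H10NH + H2O ⇌ C5H10NH2+ + OH-
Kb = 10^(−2.89) = 1.29 × 10^-3
Kb = [OH-]²/(0.00463 − [OH-]) = 1.29 × 10^-3
[OH-] is not negligible relative to C₀; solve [OH-]² + 0.00129·[OH-] − 5.97e-06 = 0.
[OH-] = [−0.00129 + √(0.00129² + 2.39e-05)]/2 = 1.88 × 10^-3 M
pOH = 2.73, so pH = 14.00 − pOH = 11.27

pH = 11.27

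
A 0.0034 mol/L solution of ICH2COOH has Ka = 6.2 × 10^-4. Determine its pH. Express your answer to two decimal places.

ICH2COOH ⇌ ICH2COO- + H+
From the ICE table, Ka = x²/(0.0034 − x) = 6.2 × 10^-4.
Here C₀/Ka ≈ 5.48, so the small-x approximation fails. Use the quadratic:
x = (−Ka + √(Ka² + 4·Ka·C₀))/2 = 1.17 × 10^-3 M
pH = −log(1.17 × 10^-3) = 2.93

pH = 2.93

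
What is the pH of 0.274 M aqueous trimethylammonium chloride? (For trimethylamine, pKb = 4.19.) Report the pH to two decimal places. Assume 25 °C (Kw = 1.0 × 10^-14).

pH = 5.19

(CH3)3NH+ is the conjugate acid of the weak base (CH3)3N.
Kb = 10^(−4.19) = 6.46 × 10^-5
Ka = Kw/Kb = 1.0×10^-14 / 6.46 × 10^-5 = 1.55 × 10^-10
Ka = [H+]²/(0.274 − [H+]) = 1.55 × 10^-10
Since Ka ≪ C₀, [H+] ≈ √(Ka·C₀) = 6.52 × 10^-6 M.
([H+]/C₀ = 0.0024% < 5%, so the approximation holds.)
pH = −log(6.52 × 10^-6) = 5.19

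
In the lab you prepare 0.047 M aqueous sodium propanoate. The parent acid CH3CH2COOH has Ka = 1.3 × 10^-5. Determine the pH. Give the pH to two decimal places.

pH = 8.78

CH3CH2COO- is the conjugate base of the weak acid CH3CH2COOH.
Kb = Kw/Ka = 1.0×10^-14 / 1.3 × 10^-5 = 7.69 × 10^-10
Kb = [OH-]²/(0.047 − [OH-]) = 7.69 × 10^-10
Assume [OH-] ≪ 0.047: [OH-] ≈ √(7.69 × 10^-10 × 0.047) = 6.01 × 10^-6 M
Check: 0.013% ionized — well under 5%, approximation valid.
pOH = −log(6.01 × 10^-6) = 5.22; pH = 14.00 − 5.22 = 8.78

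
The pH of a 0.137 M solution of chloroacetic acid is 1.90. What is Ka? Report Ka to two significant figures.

[H+] = 10^(-1.90) = 1.26 × 10^-2 M
At equilibrium [HA] = 0.137 − 1.26 × 10^-2 = 1.24 × 10^-1 M
Ka = [H+][A-]/[HA] = (1.26 × 10^-2)² / 1.24 × 10^-1 = 1.3 × 10^-3

Ka = 1.3 × 10^-3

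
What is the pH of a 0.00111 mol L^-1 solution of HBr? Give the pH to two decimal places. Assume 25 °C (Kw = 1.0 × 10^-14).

HBr is a strong acid and dissociates completely, so [H+] = 0.00111 M.
pH = -log(0.00111) = 2.95

pH = 2.95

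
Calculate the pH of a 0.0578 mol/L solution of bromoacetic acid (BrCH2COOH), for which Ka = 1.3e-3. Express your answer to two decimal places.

pH = 2.09

BrCH2COOH ⇌ BrCH2COO- + H+
Ka = [H+]²/(0.0578 − [H+]) = 1.3 × 10^-3
[H+] is not negligible relative to C₀; solve [H+]² + 0.0013·[H+] − 7.51e-05 = 0.
[H+] = [−0.0013 + √(0.0013² + 0.000301)]/2 = 8.04 × 10^-3 M
pH = −log[H+] = −log(8.04 × 10^-3) = 2.09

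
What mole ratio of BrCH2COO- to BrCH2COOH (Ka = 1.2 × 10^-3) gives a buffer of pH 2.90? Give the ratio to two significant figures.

pKa = -log(1.2 × 10^-3) = 2.921
pH = pKa + log(r) ⇒ log(r) = 2.90 − 2.921 = -0.021
r = [BrCH2COO-]/[BrCH2COOH] = 10^(-0.021) = 0.953

ratio = 0.95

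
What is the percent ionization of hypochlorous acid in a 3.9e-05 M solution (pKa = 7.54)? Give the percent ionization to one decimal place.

HOCl ⇌ OCl- + H+; let x = [H+] at equilibrium.
Ka = 10^(−7.54) = 2.88 × 10^-8
x ≈ √(Ka·C₀) = √(2.88 × 10^-8 × 3.9e-05) = 1.06 × 10^-6 M
Fraction ionized = 1.06 × 10^-6 / 3.9e-05 = 0.0272 → 2.7%

2.7%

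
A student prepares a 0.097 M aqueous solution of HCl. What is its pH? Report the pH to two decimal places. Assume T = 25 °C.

HCl is a strong acid and dissociates completely, so [H+] = 0.097 M.
pH = -log(0.097) = 1.01

pH = 1.01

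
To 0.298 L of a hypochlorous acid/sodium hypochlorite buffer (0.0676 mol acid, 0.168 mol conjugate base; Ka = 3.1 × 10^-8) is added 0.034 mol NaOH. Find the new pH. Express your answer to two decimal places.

pH = 8.29

OH- converts HOCl to OCl-: HOCl → 0.0336 mol, OCl- → 0.202 mol.
pKa = −log(3.1 × 10^-8) = 7.509
pH = pKa + log([A⁻]/[HA]) = 7.509 + log(0.202/0.0336) = 7.509 +0.779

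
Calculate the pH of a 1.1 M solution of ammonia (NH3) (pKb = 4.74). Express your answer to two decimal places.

NH3 + H2O ⇌ NH4+ + OH-
Kb = 10^(−4.74) = 1.82 × 10^-5
Kb = x²/(1.1 − x) = 1.82 × 10^-5
Assume x ≪ 1.1: x ≈ √(1.82 × 10^-5 × 1.1) = 4.47 × 10^-3 M
Check: 0.41% ionized — well under 5%, approximation valid.
pOH = 2.35, so pH = 14.00 − pOH = 11.65

pH = 11.65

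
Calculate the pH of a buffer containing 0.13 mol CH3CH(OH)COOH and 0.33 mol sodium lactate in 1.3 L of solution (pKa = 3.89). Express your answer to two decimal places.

Using pH = pKa + log([base]/[acid]) with [base]/[acid] = 0.33/0.13:
pH = 3.89 + (+0.405) = 4.29

pH = 4.29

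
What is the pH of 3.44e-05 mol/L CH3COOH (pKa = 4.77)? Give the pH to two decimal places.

pH = 4.77

CH3COOH ⇌ CH3COO- + H+
Ka = 10^(−4.77) = 1.70 × 10^-5
From the ICE table, Ka = x²/(3.44e-05 − x) = 1.70 × 10^-5.
x is not negligible relative to C₀; solve x² + 1.7e-05·x − 5.85e-10 = 0.
x = (−Ka + √(Ka² + 4·Ka·C₀))/2 = 1.71 × 10^-5 M
pH = −log[H+] = −log(1.71 × 10^-5) = 4.77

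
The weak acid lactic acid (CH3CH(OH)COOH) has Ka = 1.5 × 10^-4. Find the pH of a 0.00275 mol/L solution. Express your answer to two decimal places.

CH3CH(OH)COOH ⇌ CH3CH(OH)COO- + H+
Ka = x²/(0.00275 − x) = 1.5 × 10^-4
x is not negligible relative to C₀; solve x² + 0.00015·x − 4.12e-07 = 0.
x = [−0.00015 + √(0.00015² + 1.65e-06)]/2 = 5.72 × 10^-4 M
pH = −log(5.72 × 10^-4) = 3.24

pH = 3.24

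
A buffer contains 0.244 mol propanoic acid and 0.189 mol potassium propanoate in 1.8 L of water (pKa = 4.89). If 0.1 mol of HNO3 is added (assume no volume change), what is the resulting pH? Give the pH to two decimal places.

pH = 4.30

Added H+ converts CH3CH2COO- to CH3CH2COOH: CH3CH2COOH → 0.344 mol, CH3CH2COO- → 0.089 mol.
Henderson–Hasselbalch with mole ratio 0.089/0.344: pH = 4.89 + (-0.587)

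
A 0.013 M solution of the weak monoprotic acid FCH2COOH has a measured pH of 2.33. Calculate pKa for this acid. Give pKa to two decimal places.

[H+] = 10^(-2.33) = 4.68 × 10^-3 M
At equilibrium [HA] = 0.013 − 4.68 × 10^-3 = 8.32 × 10^-3 M
Ka = [H+][A-]/[HA] = (4.68 × 10^-3)² / 8.32 × 10^-3 = 2.63 × 10^-3
pKa = -log(2.63 × 10^-3) = 2.58

pKa = 2.58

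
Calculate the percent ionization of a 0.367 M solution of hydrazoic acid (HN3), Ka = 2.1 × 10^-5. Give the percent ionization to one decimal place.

HN3 ⇌ N3- + H+; let x = [H+] at equilibrium.
x ≈ √(Ka·C₀) = √(2.1 × 10^-5 × 0.367) = 2.78 × 10^-3 M
Fraction ionized = 2.78 × 10^-3 / 0.367 = 0.0076 → 0.8%

0.8%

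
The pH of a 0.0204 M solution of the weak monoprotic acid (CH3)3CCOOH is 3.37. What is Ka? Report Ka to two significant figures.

[H+] = 10^(-3.37) = 4.27 × 10^-4 M
At equilibrium [HA] = 0.0204 − 4.27 × 10^-4 = 2.00 × 10^-2 M
Ka = [H+][A-]/[HA] = (4.27 × 10^-4)² / 2.00 × 10^-2 = 9.1 × 10^-6

Ka = 9.1 × 10^-6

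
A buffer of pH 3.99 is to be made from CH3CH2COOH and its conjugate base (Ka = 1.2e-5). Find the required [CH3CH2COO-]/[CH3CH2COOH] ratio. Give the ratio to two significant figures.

pKa = -log(1.2 × 10^-5) = 4.921
pH = pKa + log(r) ⇒ log(r) = 3.99 − 4.921 = -0.931
r = [CH3CH2COO-]/[CH3CH2COOH] = 10^(-0.931) = 0.117

ratio = 0.12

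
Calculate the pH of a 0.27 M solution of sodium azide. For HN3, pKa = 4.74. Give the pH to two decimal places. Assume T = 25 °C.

N3- is the conjugate base of the weak acid HN3.
Ka = 10^(−4.74) = 1.82 × 10^-5
Kb = Kw/Ka = 1.0×10^-14 / 1.82 × 10^-5 = 5.49 × 10^-10
From the ICE table, Kb = x²/(0.27 − x) = 5.49 × 10^-10.
Neglecting x in the denominator: x = √(5.49 × 10^-10 × 0.27) = 1.22 × 10^-5 M
pOH = 4.91, so pH = 14.00 − pOH = 9.09

pH = 9.09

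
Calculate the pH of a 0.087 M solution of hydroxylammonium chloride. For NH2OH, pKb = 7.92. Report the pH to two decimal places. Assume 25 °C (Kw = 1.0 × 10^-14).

NH3OH+ is the conjugate acid of the weak base NH2OH.
Kb = 10^(−7.92) = 1.20 × 10^-8
Ka = Kw/Kb = 1.0×10^-14 / 1.20 × 10^-8 = 8.33 × 10^-7
From the ICE table, Ka = x²/(0.087 − x) = 8.33 × 10^-7.
Assume x ≪ 0.087: x ≈ √(8.33 × 10^-7 × 0.087) = 2.69 × 10^-4 M
Check: 0.31% ionized — well under 5%, approximation valid.
pH = −log[H+] = −log(2.69 × 10^-4) = 3.57

pH = 3.57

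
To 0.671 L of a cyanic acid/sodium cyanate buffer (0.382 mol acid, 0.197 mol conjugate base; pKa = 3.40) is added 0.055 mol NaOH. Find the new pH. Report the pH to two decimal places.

pH = 3.29

After neutralization: n(HOCN) = 0.327 mol, n(OCN-) = 0.252 mol.
Henderson–Hasselbalch with mole ratio 0.252/0.327: pH = 3.40 + (-0.113)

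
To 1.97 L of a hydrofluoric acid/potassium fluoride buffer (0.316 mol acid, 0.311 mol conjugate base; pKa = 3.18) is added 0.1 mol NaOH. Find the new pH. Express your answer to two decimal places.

pH = 3.46

After neutralization: n(HF) = 0.216 mol, n(F-) = 0.411 mol.
pH = pKa + log(n_F-/n_HF) = 3.18 + log(0.411/0.216) = 3.18 + (+0.279)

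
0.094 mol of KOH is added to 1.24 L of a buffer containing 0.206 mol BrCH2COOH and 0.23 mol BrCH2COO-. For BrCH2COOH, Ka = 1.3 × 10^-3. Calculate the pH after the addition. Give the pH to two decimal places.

pH = 3.35

After neutralization: n(BrCH2COOH) = 0.112 mol, n(BrCH2COO-) = 0.324 mol.
pKa = −log(1.3 × 10^-3) = 2.886
pH = pKa + log(n_BrCH2COO-/n_BrCH2COOH) = 2.886 + log(0.324/0.112) = 2.886 + (+0.461)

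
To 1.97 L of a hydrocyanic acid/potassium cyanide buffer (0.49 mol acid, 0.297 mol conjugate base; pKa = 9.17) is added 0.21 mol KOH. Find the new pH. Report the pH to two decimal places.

After neutralization: n(HCN) = 0.28 mol, n(CN-) = 0.507 mol.
pH = pKa + log([A⁻]/[HA]) = 9.17 + log(0.507/0.28) = 9.17 +0.258

pH = 9.43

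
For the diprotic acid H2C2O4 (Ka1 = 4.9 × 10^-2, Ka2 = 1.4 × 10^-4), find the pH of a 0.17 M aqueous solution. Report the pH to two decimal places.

pH = 1.15

Ka1 ≫ Ka2, so treat the first dissociation as the only significant source of H+.
Ka1 = x²/(0.17 − x) = 4.9 × 10^-2
Solving the quadratic: x = (−Ka1 + √(Ka1² + 4·Ka1·C₀))/2 = 7.00 × 10^-2 M
pH = −log(7.00 × 10^-2) = 1.15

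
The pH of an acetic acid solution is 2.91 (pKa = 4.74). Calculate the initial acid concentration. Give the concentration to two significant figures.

[H+] = 10^(-2.91) = 1.23 × 10^-3 M = x
Ka = 10^(−4.74) = 1.82 × 10^-5
Ka = x²/(C₀ − x) ⇒ C₀ = x + x²/Ka
C₀ = 1.23 × 10^-3 + (1.23 × 10^-3)²/(1.82 × 10^-5) = 8.44 × 10^-2 M

C₀ = 8.4 × 10^-2 M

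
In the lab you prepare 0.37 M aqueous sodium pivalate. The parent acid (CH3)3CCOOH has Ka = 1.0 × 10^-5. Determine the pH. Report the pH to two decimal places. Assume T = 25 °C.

pH = 9.28

(CH3)3CCOO- is the conjugate base of the weak acid (CH3)3CCOOH.
Kb = Kw/Ka = 1.0×10^-14 / 1.0 × 10^-5 = 1.00 × 10^-9
From the ICE table, Kb = [OH-]²/(0.37 − [OH-]) = 1.00 × 10^-9.
Since Kb ≪ C₀, [OH-] ≈ √(Kb·C₀) = 1.92 × 10^-5 M.
([OH-]/C₀ = 0.0052% < 5%, so the approximation holds.)
pOH = −log(1.92 × 10^-5) = 4.72; pH = 14.00 − 4.72 = 9.28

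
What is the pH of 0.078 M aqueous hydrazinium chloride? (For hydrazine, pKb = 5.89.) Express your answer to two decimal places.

N2H5+ is the conjugate acid of the weak base N2H4.
Kb = 10^(−5.89) = 1.29 × 10^-6
Ka = Kw/Kb = 1.0×10^-14 / 1.29 × 10^-6 = 7.75 × 10^-9
Let x = [H+] at equilibrium. Ka = x²/(0.078 − x).
Since Ka ≪ C₀, x ≈ √(Ka·C₀) = 2.46 × 10^-5 M.
Check: 0.032% ionized — well under 5%, approximation valid.
pH = −log[H+] = −log(2.46 × 10^-5) = 4.61

pH = 4.61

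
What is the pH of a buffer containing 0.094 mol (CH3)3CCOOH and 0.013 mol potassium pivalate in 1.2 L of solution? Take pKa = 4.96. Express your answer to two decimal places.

pH = 4.10

Using pH = pKa + log([base]/[acid]) with [base]/[acid] = 0.013/0.094:
pH = 4.96 + (-0.859) = 4.10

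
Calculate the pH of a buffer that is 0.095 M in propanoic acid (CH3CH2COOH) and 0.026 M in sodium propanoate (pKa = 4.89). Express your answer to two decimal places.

pH = pKa + log([A⁻]/[HA]) = 4.89 + log(0.026/0.095)
pH = 4.89 + (-0.563) = 4.33

pH = 4.33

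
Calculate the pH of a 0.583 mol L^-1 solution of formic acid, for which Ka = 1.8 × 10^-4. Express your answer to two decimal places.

pH = 1.99

HCOOH ⇌ HCOO- + H+
Let x = [H+] at equilibrium. Ka = x²/(0.583 − x).
Assume x ≪ 0.583: x ≈ √(1.8 × 10^-4 × 0.583) = 1.02 × 10^-2 M
pH = −log[H+] = −log(1.02 × 10^-2) = 1.99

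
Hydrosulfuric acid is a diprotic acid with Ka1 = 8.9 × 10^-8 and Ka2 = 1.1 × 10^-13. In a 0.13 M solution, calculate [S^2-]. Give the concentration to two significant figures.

First ionization gives [H+] ≈ [HS-] = 1.08 × 10^-4 M.
Second step: Ka2 = [H+][S^2-]/[HS-] ≈ [S^2-] (since [H+] ≈ [HS-]).
So [S^2-] ≈ Ka2.

1.1 × 10^-13 M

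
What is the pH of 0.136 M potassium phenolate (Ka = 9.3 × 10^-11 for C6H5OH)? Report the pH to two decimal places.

pH = 11.58

C6H5O- is the conjugate base of the weak acid C6H5OH.
Kb = Kw/Ka = 1.0×10^-14 / 9.3 × 10^-11 = 1.08 × 10^-4
Let x = [OH-] at equilibrium. Kb = x²/(0.136 − x).
Neglecting x in the denominator: x = √(1.08 × 10^-4 × 0.136) = 3.83 × 10^-3 M
Check: 2.8% ionized — well under 5%, approximation valid.
pOH = 2.42, so pH = 14.00 − pOH = 11.58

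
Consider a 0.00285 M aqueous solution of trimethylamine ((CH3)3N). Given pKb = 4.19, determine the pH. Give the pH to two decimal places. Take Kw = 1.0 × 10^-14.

(CH3)3N + H2O ⇌ (CH3)3NH+ + OH-
Kb = 10^(−4.19) = 6.46 × 10^-5
From the ICE table, Kb = [OH-]²/(0.00285 − [OH-]) = 6.46 × 10^-5.
[OH-] is not negligible relative to C₀; solve [OH-]² + 6.46e-05·[OH-] − 1.84e-07 = 0.
[OH-] = (−Kb + √(Kb² + 4·Kb·C₀))/2 = 3.98 × 10^-4 M
pOH = −log(3.98 × 10^-4) = 3.40; pH = 14.00 − 3.40 = 10.60

pH = 10.60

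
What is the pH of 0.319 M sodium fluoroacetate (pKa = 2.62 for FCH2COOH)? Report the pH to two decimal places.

pH = 8.06

FCH2COO- is the conjugate base of the weak acid FCH2COOH.
Ka = 10^(−2.62) = 2.40 × 10^-3
Kb = Kw/Ka = 1.0×10^-14 / 2.40 × 10^-3 = 4.17 × 10^-12
From the ICE table, Kb = x²/(0.319 − x) = 4.17 × 10^-12.
Neglecting x in the denominator: x = √(4.17 × 10^-12 × 0.319) = 1.15 × 10^-6 M
pOH = 5.94, so pH = 14.00 − pOH = 8.06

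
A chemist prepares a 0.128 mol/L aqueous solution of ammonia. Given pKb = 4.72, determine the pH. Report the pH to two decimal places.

pH = 11.19

NH3 + H2O ⇌ NH4+ + OH-
Kb = 10^(−4.72) = 1.91 × 10^-5
From the ICE table, Kb = x²/(0.128 − x) = 1.91 × 10^-5.
Since Kb ≪ C₀, x ≈ √(Kb·C₀) = 1.56 × 10^-3 M.
(x/C₀ = 1.2% < 5%, so the approximation holds.)
pOH = 2.81, so pH = 14.00 − pOH = 11.19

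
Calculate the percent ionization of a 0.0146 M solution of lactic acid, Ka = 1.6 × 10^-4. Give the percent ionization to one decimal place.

9.9%

CH3CH(OH)COOH ⇌ CH3CH(OH)COO- + H+; let x = [H+] at equilibrium.
Solve x² + 0.00016x − 2.34e-06 = 0 → x = 1.45 × 10^-3 M
Fraction ionized = 1.45 × 10^-3 / 0.0146 = 0.0993 → 9.9%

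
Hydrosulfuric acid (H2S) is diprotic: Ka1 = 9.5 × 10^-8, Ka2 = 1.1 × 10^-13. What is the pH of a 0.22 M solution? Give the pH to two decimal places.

pH = 3.84

Ka1 ≫ Ka2, so treat the first dissociation as the only significant source of H+.
Ka1 = x²/(0.22 − x) = 9.5 × 10^-8
x ≈ √(9.5 × 10^-8 × 0.22) = 1.45 × 10^-4 M
pH = −log(1.45 × 10^-4) = 3.84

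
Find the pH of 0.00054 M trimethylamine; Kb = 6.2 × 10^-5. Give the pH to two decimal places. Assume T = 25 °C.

pH = 10.19

(CH3)3N + H2O ⇌ (CH3)3NH+ + OH-
From the ICE table, Kb = [OH-]²/(0.00054 − [OH-]) = 6.2 × 10^-5.
[OH-] is not negligible relative to C₀; solve [OH-]² + 6.2e-05·[OH-] − 3.35e-08 = 0.
[OH-] = [−6.2e-05 + √(6.2e-05² + 1.34e-07)]/2 = 1.55 × 10^-4 M
pOH = 3.81, so pH = 14.00 − pOH = 10.19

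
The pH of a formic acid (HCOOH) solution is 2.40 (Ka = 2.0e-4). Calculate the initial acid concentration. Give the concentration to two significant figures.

[H+] = 10^(-2.40) = 3.98 × 10^-3 M = x
Ka = x²/(C₀ − x) ⇒ C₀ = x + x²/Ka
C₀ = 3.98 × 10^-3 + (3.98 × 10^-3)²/(2.0 × 10^-4) = 8.32 × 10^-2 M

C₀ = 8.3 × 10^-2 M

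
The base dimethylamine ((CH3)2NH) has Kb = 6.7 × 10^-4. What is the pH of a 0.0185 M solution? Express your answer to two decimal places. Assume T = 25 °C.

pH = 11.51

(CH3)2NH + H2O ⇌ (CH3)2NH2+ + OH-
From the ICE table, Kb = x²/(0.0185 − x) = 6.7 × 10^-4.
Here C₀/Kb ≈ 27.6, so the small-x approximation fails. Use the quadratic:
x = (−Kb + √(Kb² + 4·Kb·C₀))/2 = 3.20 × 10^-3 M
pOH = 2.49, so pH = 14.00 − pOH = 11.51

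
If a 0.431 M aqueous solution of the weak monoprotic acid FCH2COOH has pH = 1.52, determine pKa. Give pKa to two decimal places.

pKa = 2.64

[H+] = 10^(-1.52) = 3.02 × 10^-2 M
At equilibrium [HA] = 0.431 − 3.02 × 10^-2 = 4.01 × 10^-1 M
Ka = [H+][A-]/[HA] = (3.02 × 10^-2)² / 4.01 × 10^-1 = 2.27 × 10^-3
pKa = -log(2.27 × 10^-3) = 2.64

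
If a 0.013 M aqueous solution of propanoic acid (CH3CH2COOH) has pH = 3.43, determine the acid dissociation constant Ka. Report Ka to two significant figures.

[H+] = 10^(-3.43) = 3.72 × 10^-4 M
At equilibrium [HA] = 0.013 − 3.72 × 10^-4 = 1.26 × 10^-2 M
Ka = [H+][A-]/[HA] = (3.72 × 10^-4)² / 1.26 × 10^-2 = 1.1 × 10^-5

Ka = 1.1 × 10^-5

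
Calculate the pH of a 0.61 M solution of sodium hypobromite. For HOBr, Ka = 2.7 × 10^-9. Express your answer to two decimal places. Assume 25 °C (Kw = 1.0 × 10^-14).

pH = 11.18

OBr- is the conjugate base of the weak acid HOBr.
Kb = Kw/Ka = 1.0×10^-14 / 2.7 × 10^-9 = 3.70 × 10^-6
Kb = [OH-]²/(0.61 − [OH-]) = 3.70 × 10^-6
Neglecting [OH-] in the denominator: [OH-] = √(3.70 × 10^-6 × 0.61) = 1.50 × 10^-3 M
pOH = −log(1.50 × 10^-3) = 2.82; pH = 14.00 − 2.82 = 11.18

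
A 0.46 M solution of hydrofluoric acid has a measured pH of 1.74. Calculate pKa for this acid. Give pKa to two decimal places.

[H+] = 10^(-1.74) = 1.82 × 10^-2 M
At equilibrium [HA] = 0.46 − 1.82 × 10^-2 = 4.42 × 10^-1 M
Ka = [H+][A-]/[HA] = (1.82 × 10^-2)² / 4.42 × 10^-1 = 7.49 × 10^-4
pKa = -log(7.49 × 10^-4) = 3.13

pKa = 3.13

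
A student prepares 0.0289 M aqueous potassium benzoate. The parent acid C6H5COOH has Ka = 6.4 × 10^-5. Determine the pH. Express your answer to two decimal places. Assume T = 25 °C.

pH = 8.33

C6H5COO- is the conjugate base of the weak acid C6H5COOH.
Kb = Kw/Ka = 1.0×10^-14 / 6.4 × 10^-5 = 1.56 × 10^-10
From the ICE table, Kb = [OH-]²/(0.0289 − [OH-]) = 1.56 × 10^-10.
Since Kb ≪ C₀, [OH-] ≈ √(Kb·C₀) = 2.12 × 10^-6 M.
Check: 0.0073% ionized — well under 5%, approximation valid.
pOH = 5.67, so pH = 14.00 − pOH = 8.33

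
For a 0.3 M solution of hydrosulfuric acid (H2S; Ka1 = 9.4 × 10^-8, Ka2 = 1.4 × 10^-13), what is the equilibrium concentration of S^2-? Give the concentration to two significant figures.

First ionization gives [H+] ≈ [HS-] = 1.68 × 10^-4 M.
Second step: Ka2 = [H+][S^2-]/[HS-] ≈ [S^2-] (since [H+] ≈ [HS-]).
So [S^2-] ≈ Ka2.

1.4 × 10^-13 M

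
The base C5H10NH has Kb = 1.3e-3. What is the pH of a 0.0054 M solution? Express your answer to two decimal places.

pH = 11.32

C5H10NH + H2O ⇌ C5H10NH2+ + OH-
Let x = [OH-] at equilibrium. Kb = x²/(0.0054 − x).
Here C₀/Kb ≈ 4.15, so the small-x approximation fails. Use the quadratic:
x = [−0.0013 + √(0.0013² + 2.81e-05)]/2 = 2.08 × 10^-3 M
pOH = −log(2.08 × 10^-3) = 2.68; pH = 14.00 − 2.68 = 11.32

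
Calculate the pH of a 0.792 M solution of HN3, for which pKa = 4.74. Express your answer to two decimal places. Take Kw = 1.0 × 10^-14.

pH = 2.42

HN3 ⇌ N3- + H+
Ka = 10^(−4.74) = 1.82 × 10^-5
Let x = [H+] at equilibrium. Ka = x²/(0.792 − x).
Assume x ≪ 0.792: x ≈ √(1.82 × 10^-5 × 0.792) = 3.80 × 10^-3 M
Check: 0.48% ionized — well under 5%, approximation valid.
pH = −log[H+] = −log(3.80 × 10^-3) = 2.42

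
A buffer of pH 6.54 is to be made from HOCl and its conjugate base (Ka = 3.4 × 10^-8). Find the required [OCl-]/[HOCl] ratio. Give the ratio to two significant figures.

ratio = 0.12

pKa = -log(3.4 × 10^-8) = 7.469
pH = pKa + log(r) ⇒ log(r) = 6.54 − 7.469 = -0.929
r = [OCl-]/[HOCl] = 10^(-0.929) = 0.118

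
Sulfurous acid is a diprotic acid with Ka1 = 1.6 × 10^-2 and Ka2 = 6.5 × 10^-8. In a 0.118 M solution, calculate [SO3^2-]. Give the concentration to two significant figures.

First ionization gives [H+] ≈ [HSO3-] = 3.62 × 10^-2 M.
Second step: Ka2 = [H+][SO3^2-]/[HSO3-] ≈ [SO3^2-] (since [H+] ≈ [HSO3-]).
So [SO3^2-] ≈ Ka2.

6.5 × 10^-8 M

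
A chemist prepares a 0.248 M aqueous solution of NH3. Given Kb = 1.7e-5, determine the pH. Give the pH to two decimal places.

NH3 + H2O ⇌ NH4+ + OH-
From the ICE table, Kb = [OH-]²/(0.248 − [OH-]) = 1.7 × 10^-5.
Assume [OH-] ≪ 0.248: [OH-] ≈ √(1.7 × 10^-5 × 0.248) = 2.05 × 10^-3 M
Check: 0.83% ionized — well under 5%, approximation valid.
pOH = 2.69, so pH = 14.00 − pOH = 11.31

pH = 11.31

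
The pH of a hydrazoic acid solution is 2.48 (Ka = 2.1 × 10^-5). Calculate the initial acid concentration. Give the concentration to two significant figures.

C₀ = 5.3 × 10^-1 M

[H+] = 10^(-2.48) = 3.31 × 10^-3 M = x
Ka = x²/(C₀ − x) ⇒ C₀ = x + x²/Ka
C₀ = 3.31 × 10^-3 + (3.31 × 10^-3)²/(2.1 × 10^-5) = 5.25 × 10^-1 M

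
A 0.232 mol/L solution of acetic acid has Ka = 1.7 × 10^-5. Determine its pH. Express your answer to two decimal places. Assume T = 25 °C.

pH = 2.70

CH3COOH ⇌ CH3COO- + H+
Ka = [H+]²/(0.232 − [H+]) = 1.7 × 10^-5
Since Ka ≪ C₀, [H+] ≈ √(Ka·C₀) = 1.99 × 10^-3 M.
Check: 0.86% ionized — well under 5%, approximation valid.
pH = −log(1.99 × 10^-3) = 2.70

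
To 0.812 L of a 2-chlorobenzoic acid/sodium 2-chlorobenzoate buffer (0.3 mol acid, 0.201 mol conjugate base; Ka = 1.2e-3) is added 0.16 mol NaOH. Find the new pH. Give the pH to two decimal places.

pH = 3.33

After neutralization: n(ClC6H4COOH) = 0.14 mol, n(ClC6H4COO-) = 0.361 mol.
pKa = −log(1.2 × 10^-3) = 2.921
Henderson–Hasselbalch with mole ratio 0.361/0.14: pH = 2.921 + (+0.411)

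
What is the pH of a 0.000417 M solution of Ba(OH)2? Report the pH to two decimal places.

Ba(OH)2 is a strong base (each formula unit releases 2 OH-); [OH-] = 0.000834 M.
pOH = -log(0.000834) = 3.08
pH = 14.00 - 3.08 = 10.92

pH = 10.92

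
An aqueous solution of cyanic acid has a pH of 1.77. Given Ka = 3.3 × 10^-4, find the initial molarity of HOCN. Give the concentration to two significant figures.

[H+] = 10^(-1.77) = 1.70 × 10^-2 M = x
Ka = x²/(C₀ − x) ⇒ C₀ = x + x²/Ka
C₀ = 1.70 × 10^-2 + (1.70 × 10^-2)²/(3.3 × 10^-4) = 8.93 × 10^-1 M

C₀ = 8.9 × 10^-1 M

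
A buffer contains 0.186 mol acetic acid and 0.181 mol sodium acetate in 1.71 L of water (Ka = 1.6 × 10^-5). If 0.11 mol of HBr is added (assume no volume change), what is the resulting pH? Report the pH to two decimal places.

pH = 4.18

After neutralization: n(CH3COOH) = 0.296 mol, n(CH3COO-) = 0.071 mol.
pKa = −log(1.6 × 10^-5) = 4.796
pH = pKa + log(n_CH3COO-/n_CH3COOH) = 4.796 + log(0.071/0.296) = 4.796 + (-0.620)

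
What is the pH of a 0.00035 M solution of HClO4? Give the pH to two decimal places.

HClO4 is a strong acid and dissociates completely, so [H+] = 0.00035 M.
pH = -log(0.00035) = 3.46

pH = 3.46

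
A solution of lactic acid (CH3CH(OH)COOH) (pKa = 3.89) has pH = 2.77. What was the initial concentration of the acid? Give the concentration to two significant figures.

[H+] = 10^(-2.77) = 1.70 × 10^-3 M = x
Ka = 10^(−3.89) = 1.29 × 10^-4
Ka = x²/(C₀ − x) ⇒ C₀ = x + x²/Ka
C₀ = 1.70 × 10^-3 + (1.70 × 10^-3)²/(1.29 × 10^-4) = 2.41 × 10^-2 M

C₀ = 2.4 × 10^-2 M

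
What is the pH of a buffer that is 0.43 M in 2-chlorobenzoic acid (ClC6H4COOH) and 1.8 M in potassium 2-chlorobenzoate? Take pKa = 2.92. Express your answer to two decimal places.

pH = pKa + log([A⁻]/[HA]) = 2.92 + log(1.8/0.43)
pH = 2.92 + (+0.622) = 3.54

pH = 3.54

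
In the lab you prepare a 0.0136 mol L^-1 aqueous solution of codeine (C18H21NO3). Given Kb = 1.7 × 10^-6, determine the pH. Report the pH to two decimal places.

C18H21NO3 + H2O ⇌ C18H22NO3+ + OH-
From the ICE table, Kb = x²/(0.0136 − x) = 1.7 × 10^-6.
Since Kb ≪ C₀, x ≈ √(Kb·C₀) = 1.52 × 10^-4 M.
pOH = −log(1.52 × 10^-4) = 3.82; pH = 14.00 − 3.82 = 10.18

pH = 10.18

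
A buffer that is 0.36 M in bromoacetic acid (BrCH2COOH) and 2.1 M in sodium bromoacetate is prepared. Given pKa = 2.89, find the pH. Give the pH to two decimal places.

Using pH = pKa + log([base]/[acid]) with [base]/[acid] = 2.1/0.36:
pH = 2.89 + (+0.766) = 3.66

pH = 3.66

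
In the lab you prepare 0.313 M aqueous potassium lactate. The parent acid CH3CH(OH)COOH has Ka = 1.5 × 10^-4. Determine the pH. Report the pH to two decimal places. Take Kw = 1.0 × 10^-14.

pH = 8.66

CH3CH(OH)COO- is the conjugate base of the weak acid CH3CH(OH)COOH.
Kb = Kw/Ka = 1.0×10^-14 / 1.5 × 10^-4 = 6.67 × 10^-11
Kb = x²/(0.313 − x) = 6.67 × 10^-11
Neglecting x in the denominator: x = √(6.67 × 10^-11 × 0.313) = 4.57 × 10^-6 M
Check: 0.0015% ionized — well under 5%, approximation valid.
pOH = 5.34, so pH = 14.00 − pOH = 8.66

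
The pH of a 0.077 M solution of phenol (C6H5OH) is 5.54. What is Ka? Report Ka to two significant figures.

[H+] = 10^(-5.54) = 2.88 × 10^-6 M
At equilibrium [HA] = 0.077 − 2.88 × 10^-6 = 7.70 × 10^-2 M
Ka = [H+][A-]/[HA] = (2.88 × 10^-6)² / 7.70 × 10^-2 = 1.1 × 10^-10

Ka = 1.1 × 10^-10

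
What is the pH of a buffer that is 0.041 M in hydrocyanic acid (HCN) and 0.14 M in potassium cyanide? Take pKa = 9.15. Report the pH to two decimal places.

Using pH = pKa + log([base]/[acid]) with [base]/[acid] = 0.14/0.041:
pH = 9.15 + (+0.533) = 9.68

pH = 9.68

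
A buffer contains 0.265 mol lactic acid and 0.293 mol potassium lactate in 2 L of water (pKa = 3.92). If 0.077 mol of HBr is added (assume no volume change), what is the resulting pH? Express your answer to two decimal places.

Added H+ converts CH3CH(OH)COO- to CH3CH(OH)COOH: CH3CH(OH)COOH → 0.342 mol, CH3CH(OH)COO- → 0.216 mol.
Henderson–Hasselbalch with mole ratio 0.216/0.342: pH = 3.92 + (-0.200)

pH = 3.72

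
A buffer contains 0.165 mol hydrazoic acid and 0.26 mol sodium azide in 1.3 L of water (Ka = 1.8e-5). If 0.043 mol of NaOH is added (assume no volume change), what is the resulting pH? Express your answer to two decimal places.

pH = 5.14

After neutralization: n(HN3) = 0.122 mol, n(N3-) = 0.303 mol.
pKa = −log(1.8 × 10^-5) = 4.745
pH = pKa + log(n_N3-/n_HN3) = 4.745 + log(0.303/0.122) = 4.745 + (+0.395)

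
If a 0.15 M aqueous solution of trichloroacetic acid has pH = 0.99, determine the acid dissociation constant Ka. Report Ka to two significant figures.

Ka = 2.2 × 10^-1

[H+] = 10^(-0.99) = 1.02 × 10^-1 M
At equilibrium [HA] = 0.15 − 1.02 × 10^-1 = 4.80 × 10^-2 M
Ka = [H+][A-]/[HA] = (1.02 × 10^-1)² / 4.80 × 10^-2 = 2.2 × 10^-1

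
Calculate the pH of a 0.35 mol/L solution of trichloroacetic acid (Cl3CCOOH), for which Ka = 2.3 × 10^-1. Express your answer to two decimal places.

Cl3CCOOH ⇌ Cl3CCOO- + H+
Let x = [H+] at equilibrium. Ka = x²/(0.35 − x).
x is not negligible relative to C₀; solve x² + 0.23·x − 0.0805 = 0.
x = (−Ka + √(Ka² + 4·Ka·C₀))/2 = 1.91 × 10^-1 M
pH = −log(1.91 × 10^-1) = 0.72

pH = 0.72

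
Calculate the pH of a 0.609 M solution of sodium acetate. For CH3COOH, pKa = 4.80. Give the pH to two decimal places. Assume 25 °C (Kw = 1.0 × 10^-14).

pH = 9.29

CH3COO- is the conjugate base of the weak acid CH3COOH.
Ka = 10^(−4.80) = 1.58 × 10^-5
Kb = Kw/Ka = 1.0×10^-14 / 1.58 × 10^-5 = 6.33 × 10^-10
Let x = [OH-] at equilibrium. Kb = x²/(0.609 − x).
Assume x ≪ 0.609: x ≈ √(6.33 × 10^-10 × 0.609) = 1.96 × 10^-5 M
pOH = −log(1.96 × 10^-5) = 4.71; pH = 14.00 − 4.71 = 9.29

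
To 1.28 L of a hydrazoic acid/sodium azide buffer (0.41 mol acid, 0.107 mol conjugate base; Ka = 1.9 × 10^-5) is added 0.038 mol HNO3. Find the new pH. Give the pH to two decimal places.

After neutralization: n(HN3) = 0.448 mol, n(N3-) = 0.069 mol.
pKa = −log(1.9 × 10^-5) = 4.721
pH = pKa + log(n_N3-/n_HN3) = 4.721 + log(0.069/0.448) = 4.721 + (-0.812)

pH = 3.91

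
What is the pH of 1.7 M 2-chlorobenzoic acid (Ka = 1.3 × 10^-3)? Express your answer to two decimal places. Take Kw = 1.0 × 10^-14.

ClC6H4COOH ⇌ ClC6H4COO- + H+
Let x = [H+] at equilibrium. Ka = x²/(1.7 − x).
Assume x ≪ 1.7: x ≈ √(1.3 × 10^-3 × 1.7) = 4.70 × 10^-2 M
pH = −log(4.70 × 10^-2) = 1.33

pH = 1.33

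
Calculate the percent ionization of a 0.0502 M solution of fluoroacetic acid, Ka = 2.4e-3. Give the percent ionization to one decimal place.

FCH2COOH ⇌ FCH2COO- + H+; let x = [H+] at equilibrium.
Solve x² + 0.0024x − 0.00012 = 0 → x = 9.84 × 10^-3 M
Fraction ionized = 9.84 × 10^-3 / 0.0502 = 0.1960 → 19.6%

19.6%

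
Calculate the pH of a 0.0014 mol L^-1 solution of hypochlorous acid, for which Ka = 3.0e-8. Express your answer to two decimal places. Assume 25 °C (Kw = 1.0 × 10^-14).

pH = 5.19

HOCl ⇌ OCl- + H+
From the ICE table, Ka = [H+]²/(0.0014 − [H+]) = 3.0 × 10^-8.
Since Ka ≪ C₀, [H+] ≈ √(Ka·C₀) = 6.48 × 10^-6 M.
Check: 0.46% ionized — well under 5%, approximation valid.
pH = −log(6.48 × 10^-6) = 5.19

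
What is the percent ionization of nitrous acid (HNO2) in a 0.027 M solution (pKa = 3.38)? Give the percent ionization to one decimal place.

11.7%

HNO2 ⇌ NO2- + H+; let x = [H+] at equilibrium.
Ka = 10^(−3.38) = 4.17 × 10^-4
Ka = x²/(C₀ − x); solving the quadratic gives x = 3.15 × 10^-3 M.
Fraction ionized = 3.15 × 10^-3 / 0.027 = 0.1167 → 11.7%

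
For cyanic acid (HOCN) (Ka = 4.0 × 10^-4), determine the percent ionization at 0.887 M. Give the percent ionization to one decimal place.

2.1%

HOCN ⇌ OCN- + H+; let x = [H+] at equilibrium.
x ≈ √(Ka·C₀) = √(4.0 × 10^-4 × 0.887) = 1.88 × 10^-2 M
Fraction ionized = 1.88 × 10^-2 / 0.887 = 0.0212 → 2.1%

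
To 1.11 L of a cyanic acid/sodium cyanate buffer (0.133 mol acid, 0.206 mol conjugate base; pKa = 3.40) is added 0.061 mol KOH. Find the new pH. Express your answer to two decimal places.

pH = 3.97

After neutralization: n(HOCN) = 0.072 mol, n(OCN-) = 0.267 mol.
Henderson–Hasselbalch with mole ratio 0.267/0.072: pH = 3.40 + (+0.569)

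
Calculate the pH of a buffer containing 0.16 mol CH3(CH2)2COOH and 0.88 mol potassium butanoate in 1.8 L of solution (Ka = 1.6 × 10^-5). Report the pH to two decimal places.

pKa = −log(1.6 × 10^-5) = 4.796
pH = pKa + log([A⁻]/[HA]) = 4.796 + log(0.88/0.16)
pH = 4.796 + (+0.740) = 5.54

pH = 5.54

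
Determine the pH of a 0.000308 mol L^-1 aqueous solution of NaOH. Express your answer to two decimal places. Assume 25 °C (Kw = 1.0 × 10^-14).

NaOH is a strong base; [OH-] = 0.000308 M.
pOH = -log(0.000308) = 3.51
pH = 14.00 - 3.51 = 10.49

pH = 10.49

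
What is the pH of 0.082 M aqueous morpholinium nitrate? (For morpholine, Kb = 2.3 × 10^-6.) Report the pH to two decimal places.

C4H8ONH2+ is the conjugate acid of the weak base C4H8ONH.
Ka = Kw/Kb = 1.0×10^-14 / 2.3 × 10^-6 = 4.35 × 10^-9
From the ICE table, Ka = [H+]²/(0.082 − [H+]) = 4.35 × 10^-9.
Assume [H+] ≪ 0.082: [H+] ≈ √(4.35 × 10^-9 × 0.082) = 1.89 × 10^-5 M
Check: 0.023% ionized — well under 5%, approximation valid.
pH = −log(1.89 × 10^-5) = 4.72

pH = 4.72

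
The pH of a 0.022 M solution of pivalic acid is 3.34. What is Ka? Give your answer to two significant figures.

[H+] = 10^(-3.34) = 4.57 × 10^-4 M
At equilibrium [HA] = 0.022 − 4.57 × 10^-4 = 2.15 × 10^-2 M
Ka = [H+][A-]/[HA] = (4.57 × 10^-4)² / 2.15 × 10^-2 = 9.7 × 10^-6

Ka = 9.7 × 10^-6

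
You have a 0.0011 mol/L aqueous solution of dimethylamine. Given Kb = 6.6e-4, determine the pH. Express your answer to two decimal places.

(CH3)2NH + H2O ⇌ (CH3)2NH2+ + OH-
From the ICE table, Kb = [OH-]²/(0.0011 − [OH-]) = 6.6 × 10^-4.
[OH-] is not negligible relative to C₀; solve [OH-]² + 0.00066·[OH-] − 7.26e-07 = 0.
[OH-] = [−0.00066 + √(0.00066² + 2.9e-06)]/2 = 5.84 × 10^-4 M
pOH = 3.23, so pH = 14.00 − pOH = 10.77

pH = 10.77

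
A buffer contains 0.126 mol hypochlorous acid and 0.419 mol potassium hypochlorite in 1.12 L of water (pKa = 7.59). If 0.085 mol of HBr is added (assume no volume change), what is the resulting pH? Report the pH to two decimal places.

Added H+ converts OCl- to HOCl: HOCl → 0.211 mol, OCl- → 0.334 mol.
Henderson–Hasselbalch with mole ratio 0.334/0.211: pH = 7.59 + (+0.199)

pH = 7.79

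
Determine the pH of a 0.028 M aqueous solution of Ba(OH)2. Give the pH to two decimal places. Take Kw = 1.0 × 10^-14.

pH = 12.75

Ba(OH)2 is a strong base (each formula unit releases 2 OH-); [OH-] = 0.056 M.
pOH = -log(0.056) = 1.25
pH = 14.00 - 1.25 = 12.75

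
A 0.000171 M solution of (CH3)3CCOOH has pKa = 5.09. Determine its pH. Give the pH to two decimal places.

(CH3)3CCOOH ⇌ (CH3)3CCOO- + H+
Ka = 10^(−5.09) = 8.13 × 10^-6
Ka = [H+]²/(0.000171 − [H+]) = 8.13 × 10^-6
Here C₀/Ka ≈ 21, so the small-[H+] approximation fails. Use the quadratic:
[H+] = (−Ka + √(Ka² + 4·Ka·C₀))/2 = 3.34 × 10^-5 M
pH = −log[H+] = −log(3.34 × 10^-5) = 4.48

pH = 4.48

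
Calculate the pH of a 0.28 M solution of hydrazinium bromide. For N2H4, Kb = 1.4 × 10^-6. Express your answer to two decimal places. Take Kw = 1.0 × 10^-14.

N2H5+ is the conjugate acid of the weak base N2H4.
Ka = Kw/Kb = 1.0×10^-14 / 1.4 × 10^-6 = 7.14 × 10^-9
From the ICE table, Ka = x²/(0.28 − x) = 7.14 × 10^-9.
Assume x ≪ 0.28: x ≈ √(7.14 × 10^-9 × 0.28) = 4.47 × 10^-5 M
pH = −log(4.47 × 10^-5) = 4.35

pH = 4.35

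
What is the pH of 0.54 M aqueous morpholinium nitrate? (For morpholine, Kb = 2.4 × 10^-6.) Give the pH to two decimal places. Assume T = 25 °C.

pH = 4.32

C4H8ONH2+ is the conjugate acid of the weak base C4H8ONH.
Ka = Kw/Kb = 1.0×10^-14 / 2.4 × 10^-6 = 4.17 × 10^-9
From the ICE table, Ka = [H+]²/(0.54 − [H+]) = 4.17 × 10^-9.
Neglecting [H+] in the denominator: [H+] = √(4.17 × 10^-9 × 0.54) = 4.75 × 10^-5 M
Check: 0.0088% ionized — well under 5%, approximation valid.
pH = −log(4.75 × 10^-5) = 4.32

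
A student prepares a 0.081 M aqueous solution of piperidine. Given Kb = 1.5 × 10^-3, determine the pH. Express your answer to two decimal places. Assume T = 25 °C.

C5H10NH + H2O ⇌ C5H10NH2+ + OH-
Let x = [OH-] at equilibrium. Kb = x²/(0.081 − x).
x is not negligible relative to C₀; solve x² + 0.0015·x − 0.000122 = 0.
x = [−0.0015 + √(0.0015² + 0.000486)]/2 = 1.03 × 10^-2 M
pOH = 1.99, so pH = 14.00 − pOH = 12.01

pH = 12.01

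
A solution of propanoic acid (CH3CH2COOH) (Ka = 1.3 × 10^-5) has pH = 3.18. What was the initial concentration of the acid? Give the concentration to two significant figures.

[H+] = 10^(-3.18) = 6.61 × 10^-4 M = x
Ka = x²/(C₀ − x) ⇒ C₀ = x + x²/Ka
C₀ = 6.61 × 10^-4 + (6.61 × 10^-4)²/(1.3 × 10^-5) = 3.43 × 10^-2 M

C₀ = 3.4 × 10^-2 M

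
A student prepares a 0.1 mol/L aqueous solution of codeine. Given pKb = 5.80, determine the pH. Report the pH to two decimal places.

pH = 10.60

C18H21NO3 + H2O ⇌ C18H22NO3+ + OH-
Kb = 10^(−5.80) = 1.58 × 10^-6
From the ICE table, Kb = x²/(0.1 − x) = 1.58 × 10^-6.
Neglecting x in the denominator: x = √(1.58 × 10^-6 × 0.1) = 3.97 × 10^-4 M
(x/C₀ = 0.4% < 5%, so the approximation holds.)
pOH = 3.40, so pH = 14.00 − pOH = 10.60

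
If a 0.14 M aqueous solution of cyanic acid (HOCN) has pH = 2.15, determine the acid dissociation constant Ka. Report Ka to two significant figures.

[H+] = 10^(-2.15) = 7.08 × 10^-3 M
At equilibrium [HA] = 0.14 − 7.08 × 10^-3 = 1.33 × 10^-1 M
Ka = [H+][A-]/[HA] = (7.08 × 10^-3)² / 1.33 × 10^-1 = 3.8 × 10^-4

Ka = 3.8 × 10^-4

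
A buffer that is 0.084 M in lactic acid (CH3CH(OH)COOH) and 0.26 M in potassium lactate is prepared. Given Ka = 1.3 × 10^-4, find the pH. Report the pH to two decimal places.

pKa = −log(1.3 × 10^-4) = 3.886
Using pH = pKa + log([base]/[acid]) with [base]/[acid] = 0.26/0.084:
pH = 3.886 + (+0.491) = 4.38

pH = 4.38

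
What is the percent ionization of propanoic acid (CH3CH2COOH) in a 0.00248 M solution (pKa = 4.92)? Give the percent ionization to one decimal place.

CH3CH2COOH ⇌ CH3CH2COO- + H+; let x = [H+] at equilibrium.
Ka = 10^(−4.92) = 1.20 × 10^-5
Ka = x²/(C₀ − x); solving the quadratic gives x = 1.67 × 10^-4 M.
Fraction ionized = 1.67 × 10^-4 / 0.00248 = 0.0673 → 6.7%

6.7%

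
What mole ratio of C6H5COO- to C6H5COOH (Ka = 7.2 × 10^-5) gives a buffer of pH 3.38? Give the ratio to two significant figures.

ratio = 0.17

pKa = -log(7.2 × 10^-5) = 4.143
pH = pKa + log(r) ⇒ log(r) = 3.38 − 4.143 = -0.763
r = [C6H5COO-]/[C6H5COOH] = 10^(-0.763) = 0.173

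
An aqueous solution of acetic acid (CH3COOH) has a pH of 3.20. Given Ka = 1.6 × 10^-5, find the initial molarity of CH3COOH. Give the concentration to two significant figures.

C₀ = 2.6 × 10^-2 M

[H+] = 10^(-3.20) = 6.31 × 10^-4 M = x
Ka = x²/(C₀ − x) ⇒ C₀ = x + x²/Ka
C₀ = 6.31 × 10^-4 + (6.31 × 10^-4)²/(1.6 × 10^-5) = 2.55 × 10^-2 M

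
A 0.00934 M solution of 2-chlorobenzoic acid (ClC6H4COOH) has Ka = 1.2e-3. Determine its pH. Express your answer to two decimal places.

pH = 2.55

ClC6H4COOH ⇌ ClC6H4COO- + H+
From the ICE table, Ka = [H+]²/(0.00934 − [H+]) = 1.2 × 10^-3.
Here C₀/Ka ≈ 7.78, so the small-[H+] approximation fails. Use the quadratic:
[H+] = (−Ka + √(Ka² + 4·Ka·C₀))/2 = 2.80 × 10^-3 M
pH = −log[H+] = −log(2.80 × 10^-3) = 2.55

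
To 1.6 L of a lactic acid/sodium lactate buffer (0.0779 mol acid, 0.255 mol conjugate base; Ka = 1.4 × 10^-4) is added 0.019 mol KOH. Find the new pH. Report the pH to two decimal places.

pH = 4.52

OH- converts CH3CH(OH)COOH to CH3CH(OH)COO-: CH3CH(OH)COOH → 0.0589 mol, CH3CH(OH)COO- → 0.274 mol.
pKa = −log(1.4 × 10^-4) = 3.854
pH = pKa + log(n_CH3CH(OH)COO-/n_CH3CH(OH)COOH) = 3.854 + log(0.274/0.0589) = 3.854 + (+0.668)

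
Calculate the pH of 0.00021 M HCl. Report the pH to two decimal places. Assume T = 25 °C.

HCl is a strong acid and dissociates completely, so [H+] = 0.00021 M.
pH = -log(0.00021) = 3.68

pH = 3.68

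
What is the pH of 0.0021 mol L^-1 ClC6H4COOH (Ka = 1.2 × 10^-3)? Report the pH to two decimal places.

ClC6H4COOH ⇌ ClC6H4COO- + H+
Ka = [H+]²/(0.0021 − [H+]) = 1.2 × 10^-3
Here C₀/Ka ≈ 1.75, so the small-[H+] approximation fails. Use the quadratic:
[H+] = [−0.0012 + √(0.0012² + 1.01e-05)]/2 = 1.10 × 10^-3 M
pH = −log[H+] = −log(1.10 × 10^-3) = 2.96

pH = 2.96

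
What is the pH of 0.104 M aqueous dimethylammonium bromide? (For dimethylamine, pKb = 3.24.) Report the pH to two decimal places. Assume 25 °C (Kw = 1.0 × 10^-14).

pH = 5.87

(CH3)2NH2+ is the conjugate acid of the weak base (CH3)2NH.
Kb = 10^(−3.24) = 5.75 × 10^-4
Ka = Kw/Kb = 1.0×10^-14 / 5.75 × 10^-4 = 1.74 × 10^-11
From the ICE table, Ka = x²/(0.104 − x) = 1.74 × 10^-11.
Since Ka ≪ C₀, x ≈ √(Ka·C₀) = 1.35 × 10^-6 M.
(x/C₀ = 0.0013% < 5%, so the approximation holds.)
pH = −log(1.35 × 10^-6) = 5.87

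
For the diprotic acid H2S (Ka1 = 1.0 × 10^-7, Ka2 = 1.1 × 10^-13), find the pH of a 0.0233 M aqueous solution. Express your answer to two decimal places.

Since Ka1 ≫ Ka2, the first ionization dominates [H+].
Ka1 = x²/(0.0233 − x) = 1.0 × 10^-7
x ≈ √(1.0 × 10^-7 × 0.0233) = 4.83 × 10^-5 M
pH = −log(4.83 × 10^-5) = 4.32

pH = 4.32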